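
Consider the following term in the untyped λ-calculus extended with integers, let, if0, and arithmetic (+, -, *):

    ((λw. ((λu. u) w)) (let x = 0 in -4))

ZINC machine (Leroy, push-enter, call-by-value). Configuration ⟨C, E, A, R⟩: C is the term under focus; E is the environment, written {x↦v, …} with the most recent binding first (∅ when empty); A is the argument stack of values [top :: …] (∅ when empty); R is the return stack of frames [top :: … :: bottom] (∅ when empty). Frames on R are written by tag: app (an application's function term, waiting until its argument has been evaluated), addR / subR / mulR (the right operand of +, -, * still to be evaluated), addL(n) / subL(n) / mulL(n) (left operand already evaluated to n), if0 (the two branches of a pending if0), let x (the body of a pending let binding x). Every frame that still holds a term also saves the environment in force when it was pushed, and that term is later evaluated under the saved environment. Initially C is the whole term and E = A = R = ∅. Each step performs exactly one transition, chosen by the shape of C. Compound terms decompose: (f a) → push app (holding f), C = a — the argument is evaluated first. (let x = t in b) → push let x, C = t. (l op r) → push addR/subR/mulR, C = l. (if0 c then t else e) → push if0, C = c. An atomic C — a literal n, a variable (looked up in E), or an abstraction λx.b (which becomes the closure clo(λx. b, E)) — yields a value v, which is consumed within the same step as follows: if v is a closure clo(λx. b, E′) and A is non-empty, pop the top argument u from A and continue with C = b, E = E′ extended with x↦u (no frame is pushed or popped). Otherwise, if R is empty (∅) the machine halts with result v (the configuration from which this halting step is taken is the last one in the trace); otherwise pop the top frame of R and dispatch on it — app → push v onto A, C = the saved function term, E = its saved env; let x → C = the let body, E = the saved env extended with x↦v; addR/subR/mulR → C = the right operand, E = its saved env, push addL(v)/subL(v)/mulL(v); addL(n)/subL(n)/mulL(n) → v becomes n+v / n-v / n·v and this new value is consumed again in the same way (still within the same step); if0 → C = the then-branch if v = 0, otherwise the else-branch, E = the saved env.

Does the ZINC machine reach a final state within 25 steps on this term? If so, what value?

0. <C=((λw. ((λu. u) w)) (let x = 0 in -4)), E=∅, A=∅, R=∅>
1. <C=(let x = 0 in -4), E=∅, A=∅, R=[app]>
2. <C=0, E=∅, A=∅, R=[let x :: app]>
3. <C=-4, E={x↦0}, A=∅, R=[app]>
4. <C=(λw. ((λu. u) w)), E=∅, A=[-4], R=∅>
5. <C=((λu. u) w), E={w↦-4}, A=∅, R=∅>
6. <C=w, E={w↦-4}, A=∅, R=[app]>
7. <C=(λu. u), E={w↦-4}, A=[-4], R=∅>
8. <C=u, E={u↦-4, w↦-4}, A=∅, R=∅>
→ final value -4

Answer: -4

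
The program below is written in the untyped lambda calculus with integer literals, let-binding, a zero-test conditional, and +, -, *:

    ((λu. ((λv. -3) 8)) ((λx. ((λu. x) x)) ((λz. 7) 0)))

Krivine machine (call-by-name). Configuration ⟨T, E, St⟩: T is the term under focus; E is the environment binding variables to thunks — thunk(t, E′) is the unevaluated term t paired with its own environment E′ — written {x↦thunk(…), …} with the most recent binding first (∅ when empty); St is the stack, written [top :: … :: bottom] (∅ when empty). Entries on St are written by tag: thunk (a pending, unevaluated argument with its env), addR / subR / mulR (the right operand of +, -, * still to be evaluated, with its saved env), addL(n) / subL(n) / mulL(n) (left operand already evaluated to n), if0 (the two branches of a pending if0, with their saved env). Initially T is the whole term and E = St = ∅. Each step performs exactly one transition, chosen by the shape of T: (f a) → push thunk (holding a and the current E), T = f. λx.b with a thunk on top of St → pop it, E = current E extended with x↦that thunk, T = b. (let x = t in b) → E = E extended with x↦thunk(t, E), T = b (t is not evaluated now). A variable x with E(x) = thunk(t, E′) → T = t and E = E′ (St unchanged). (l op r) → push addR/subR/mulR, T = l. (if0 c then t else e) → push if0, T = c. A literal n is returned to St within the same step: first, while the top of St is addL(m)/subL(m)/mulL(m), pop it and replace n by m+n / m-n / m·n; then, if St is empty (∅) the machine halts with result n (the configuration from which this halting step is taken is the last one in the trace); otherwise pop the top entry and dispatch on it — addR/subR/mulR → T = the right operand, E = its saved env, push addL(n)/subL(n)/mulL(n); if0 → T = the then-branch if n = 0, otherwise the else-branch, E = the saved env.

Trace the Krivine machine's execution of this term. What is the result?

Answer: -3

Derivation:
step 0: ⟨T=((λu. ((λv. -3) 8)) ((λx. ((λu. x) x)) ((λz. 7) 0))); E=∅; St=∅⟩
step 1: ⟨T=(λu. ((λv. -3) 8)); E=∅; St=[thunk]⟩
step 2: ⟨T=((λv. -3) 8); E={u↦thunk(((λx. ((λu. x) x)) ((λz. 7) 0)), ∅)}; St=∅⟩
step 3: ⟨T=(λv. -3); E={u↦thunk(((λx. ((λu. x) x)) ((λz. 7) 0)), ∅)}; St=[thunk]⟩
step 4: ⟨T=-3; E={v↦thunk(8, {u↦thunk(((λx. ((λu. x) x)) ((λz. 7) 0)), ∅)}), u↦thunk(((λx. ((λu. x) x)) ((λz. 7) 0)), ∅)}; St=∅⟩
→ final value -3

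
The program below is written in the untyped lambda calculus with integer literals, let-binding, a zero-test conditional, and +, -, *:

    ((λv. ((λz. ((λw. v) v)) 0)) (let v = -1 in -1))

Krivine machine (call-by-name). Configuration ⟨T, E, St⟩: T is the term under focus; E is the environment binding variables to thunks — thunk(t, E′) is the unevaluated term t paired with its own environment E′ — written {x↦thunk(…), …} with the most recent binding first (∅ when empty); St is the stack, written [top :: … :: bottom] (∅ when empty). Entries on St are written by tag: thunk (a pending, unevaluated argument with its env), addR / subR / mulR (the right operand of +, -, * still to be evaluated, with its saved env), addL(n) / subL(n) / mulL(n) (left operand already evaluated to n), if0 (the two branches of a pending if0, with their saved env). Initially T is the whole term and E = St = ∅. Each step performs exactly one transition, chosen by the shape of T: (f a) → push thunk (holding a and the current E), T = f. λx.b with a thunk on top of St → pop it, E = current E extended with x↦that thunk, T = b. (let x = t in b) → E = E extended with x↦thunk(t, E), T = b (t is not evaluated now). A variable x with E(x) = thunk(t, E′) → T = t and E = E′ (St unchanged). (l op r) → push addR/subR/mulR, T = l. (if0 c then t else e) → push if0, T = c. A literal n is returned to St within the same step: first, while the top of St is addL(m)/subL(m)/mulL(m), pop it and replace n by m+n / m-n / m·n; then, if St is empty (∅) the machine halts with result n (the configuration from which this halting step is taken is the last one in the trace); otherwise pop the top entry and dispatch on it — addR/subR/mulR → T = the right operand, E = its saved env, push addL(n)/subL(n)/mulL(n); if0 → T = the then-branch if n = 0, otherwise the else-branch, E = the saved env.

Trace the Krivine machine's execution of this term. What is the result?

t=0: <T=((λv. ((λz. ((λw. v) v)) 0)) (let v = -1 in -1)), E=∅, St=∅>
t=1: <T=(λv. ((λz. ((λw. v) v)) 0)), E=∅, St=[thunk]>
t=2: <T=((λz. ((λw. v) v)) 0), E={v↦thunk((let v = -1 in -1), ∅)}, St=∅>
t=3: <T=(λz. ((λw. v) v)), E={v↦thunk((let v = -1 in -1), ∅)}, St=[thunk]>
t=4: <T=((λw. v) v), E={z↦thunk(0, {v↦thunk((let v = -1 in -1), ∅)}), v↦thunk((let v = -1 in -1), ∅)}, St=∅>
t=5: <T=(λw. v), E={z↦thunk(0, {v↦thunk((let v = -1 in -1), ∅)}), v↦thunk((let v = -1 in -1), ∅)}, St=[thunk]>
t=6: <T=v, E={w↦thunk(v, {z↦thunk(0, {v↦thunk((let v = -1 in -1), ∅)}), v↦thunk((let v = -1 in -1), ∅)}), z↦thunk(0, {v↦thunk((let v = -1 in -1), ∅)}), v↦thunk((let v = -1 in -1), ∅)}, St=∅>
t=7: <T=(let v = -1 in -1), E=∅, St=∅>
t=8: <T=-1, E={v↦thunk(-1, ∅)}, St=∅>
→ final value -1

Answer: -1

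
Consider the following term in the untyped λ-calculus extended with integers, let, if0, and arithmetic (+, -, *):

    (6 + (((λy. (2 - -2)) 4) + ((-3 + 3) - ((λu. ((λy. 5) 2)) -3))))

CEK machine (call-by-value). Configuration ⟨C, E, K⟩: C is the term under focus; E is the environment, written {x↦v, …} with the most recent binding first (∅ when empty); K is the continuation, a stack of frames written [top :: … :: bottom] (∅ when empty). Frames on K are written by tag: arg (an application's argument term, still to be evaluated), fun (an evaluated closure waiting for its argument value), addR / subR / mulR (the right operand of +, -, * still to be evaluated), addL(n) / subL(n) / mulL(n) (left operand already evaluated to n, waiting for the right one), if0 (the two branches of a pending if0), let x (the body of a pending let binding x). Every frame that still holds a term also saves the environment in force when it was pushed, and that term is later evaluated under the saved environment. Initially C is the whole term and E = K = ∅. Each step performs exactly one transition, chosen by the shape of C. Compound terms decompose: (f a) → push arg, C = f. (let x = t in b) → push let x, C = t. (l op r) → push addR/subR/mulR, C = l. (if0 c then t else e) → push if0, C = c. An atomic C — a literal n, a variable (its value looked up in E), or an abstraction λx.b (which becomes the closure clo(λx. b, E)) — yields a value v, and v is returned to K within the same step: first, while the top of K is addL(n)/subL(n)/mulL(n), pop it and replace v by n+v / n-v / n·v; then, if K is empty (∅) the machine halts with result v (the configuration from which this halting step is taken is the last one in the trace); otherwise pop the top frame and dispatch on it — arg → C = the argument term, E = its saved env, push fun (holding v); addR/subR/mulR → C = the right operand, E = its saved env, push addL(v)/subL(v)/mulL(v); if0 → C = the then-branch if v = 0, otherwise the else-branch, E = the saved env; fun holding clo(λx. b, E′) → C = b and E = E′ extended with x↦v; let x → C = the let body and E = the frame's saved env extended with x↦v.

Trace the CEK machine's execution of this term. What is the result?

Answer: 5

Execution trace:
t=0: <C=(6 + (((λy. (2 - -2)) 4) + ((-3 + 3) - ((λu. ((λy. 5) 2)) -3)))), E=∅, K=∅>
t=1: <C=6, E=∅, K=[addR]>
t=2: <C=(((λy. (2 - -2)) 4) + ((-3 + 3) - ((λu. ((λy. 5) 2)) -3))), E=∅, K=[addL(6)]>
t=3: <C=((λy. (2 - -2)) 4), E=∅, K=[addR :: addL(6)]>
t=4: <C=(λy. (2 - -2)), E=∅, K=[arg :: addR :: addL(6)]>
t=5: <C=4, E=∅, K=[fun :: addR :: addL(6)]>
t=6: <C=(2 - -2), E={y↦4}, K=[addR :: addL(6)]>
t=7: <C=2, E={y↦4}, K=[subR :: addR :: addL(6)]>
t=8: <C=-2, E={y↦4}, K=[subL(2) :: addR :: addL(6)]>
t=9: <C=((-3 + 3) - ((λu. ((λy. 5) 2)) -3)), E=∅, K=[addL(4) :: addL(6)]>
t=10: <C=(-3 + 3), E=∅, K=[subR :: addL(4) :: addL(6)]>
t=11: <C=-3, E=∅, K=[addR :: subR :: addL(4) :: addL(6)]>
t=12: <C=3, E=∅, K=[addL(-3) :: subR :: addL(4) :: addL(6)]>
t=13: <C=((λu. ((λy. 5) 2)) -3), E=∅, K=[subL(0) :: addL(4) :: addL(6)]>
t=14: <C=(λu. ((λy. 5) 2)), E=∅, K=[arg :: subL(0) :: addL(4) :: addL(6)]>
t=15: <C=-3, E=∅, K=[fun :: subL(0) :: addL(4) :: addL(6)]>
t=16: <C=((λy. 5) 2), E={u↦-3}, K=[subL(0) :: addL(4) :: addL(6)]>
t=17: <C=(λy. 5), E={u↦-3}, K=[arg :: subL(0) :: addL(4) :: addL(6)]>
t=18: <C=2, E={u↦-3}, K=[fun :: subL(0) :: addL(4) :: addL(6)]>
t=19: <C=5, E={y↦2, u↦-3}, K=[subL(0) :: addL(4) :: addL(6)]>
→ final value 5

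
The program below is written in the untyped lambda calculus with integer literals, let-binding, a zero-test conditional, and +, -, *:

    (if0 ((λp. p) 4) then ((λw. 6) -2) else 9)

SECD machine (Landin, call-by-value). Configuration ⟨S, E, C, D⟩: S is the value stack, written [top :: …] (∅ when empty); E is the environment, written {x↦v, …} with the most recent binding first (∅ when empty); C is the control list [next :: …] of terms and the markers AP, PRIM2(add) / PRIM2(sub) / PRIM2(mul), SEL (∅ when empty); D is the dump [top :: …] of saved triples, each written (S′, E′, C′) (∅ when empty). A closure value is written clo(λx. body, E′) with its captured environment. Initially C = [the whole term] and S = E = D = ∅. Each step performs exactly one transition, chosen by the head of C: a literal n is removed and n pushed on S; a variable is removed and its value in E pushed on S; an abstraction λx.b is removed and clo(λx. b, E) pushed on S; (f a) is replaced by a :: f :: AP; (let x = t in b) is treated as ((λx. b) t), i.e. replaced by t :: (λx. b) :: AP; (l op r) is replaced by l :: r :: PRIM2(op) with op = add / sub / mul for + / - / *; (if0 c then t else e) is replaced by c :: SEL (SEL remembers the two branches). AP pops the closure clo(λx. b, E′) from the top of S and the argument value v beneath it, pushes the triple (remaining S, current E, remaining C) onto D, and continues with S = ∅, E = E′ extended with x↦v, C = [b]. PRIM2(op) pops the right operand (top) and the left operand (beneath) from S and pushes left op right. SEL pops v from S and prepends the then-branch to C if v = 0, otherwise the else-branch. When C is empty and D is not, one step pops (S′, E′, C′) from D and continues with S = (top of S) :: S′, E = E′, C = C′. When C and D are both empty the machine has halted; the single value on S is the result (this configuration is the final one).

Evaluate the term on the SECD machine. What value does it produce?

t=0: <S=∅, E=∅, C=[(if0 ((λp. p) 4) then ((λw. 6) -2) else 9)], D=∅>
t=1: <S=∅, E=∅, C=[((λp. p) 4) :: SEL], D=∅>
t=2: <S=∅, E=∅, C=[4 :: (λp. p) :: AP :: SEL], D=∅>
t=3: <S=[4], E=∅, C=[(λp. p) :: AP :: SEL], D=∅>
t=4: <S=[clo(λp. p, ∅) :: 4], E=∅, C=[AP :: SEL], D=∅>
t=5: <S=∅, E={p↦4}, C=[p], D=[(∅, ∅, [SEL])]>
t=6: <S=[4], E={p↦4}, C=∅, D=[(∅, ∅, [SEL])]>
t=7: <S=[4], E=∅, C=[SEL], D=∅>
t=8: <S=∅, E=∅, C=[9], D=∅>
t=9: <S=[9], E=∅, C=∅, D=∅>
→ final value 9

Answer: 9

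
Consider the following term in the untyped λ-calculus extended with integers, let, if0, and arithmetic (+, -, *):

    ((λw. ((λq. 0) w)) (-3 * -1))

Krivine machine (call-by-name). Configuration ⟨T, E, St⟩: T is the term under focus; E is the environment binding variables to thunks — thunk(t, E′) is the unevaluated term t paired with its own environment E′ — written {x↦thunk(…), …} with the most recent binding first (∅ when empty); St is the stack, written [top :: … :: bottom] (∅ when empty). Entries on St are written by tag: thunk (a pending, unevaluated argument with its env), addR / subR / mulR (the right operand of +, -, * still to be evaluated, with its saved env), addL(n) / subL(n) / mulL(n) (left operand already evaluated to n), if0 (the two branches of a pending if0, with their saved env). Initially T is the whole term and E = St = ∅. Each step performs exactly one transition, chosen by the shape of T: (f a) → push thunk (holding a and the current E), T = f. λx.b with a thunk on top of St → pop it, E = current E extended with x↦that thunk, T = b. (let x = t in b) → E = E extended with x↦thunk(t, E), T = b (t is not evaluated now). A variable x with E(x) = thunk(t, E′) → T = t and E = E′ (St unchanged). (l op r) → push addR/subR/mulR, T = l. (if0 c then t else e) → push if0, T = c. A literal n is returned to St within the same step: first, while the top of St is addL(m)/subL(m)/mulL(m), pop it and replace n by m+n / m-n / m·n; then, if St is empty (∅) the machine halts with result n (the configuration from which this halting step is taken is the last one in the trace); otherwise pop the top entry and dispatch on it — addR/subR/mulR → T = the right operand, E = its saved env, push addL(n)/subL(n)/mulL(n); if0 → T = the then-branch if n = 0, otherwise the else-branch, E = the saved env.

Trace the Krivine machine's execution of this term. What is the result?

Answer: 0

Machine steps:
t=0: [T=((λw. ((λq. 0) w)) (-3 * -1)) | E=∅ | St=∅]
t=1: [T=(λw. ((λq. 0) w)) | E=∅ | St=[thunk]]
t=2: [T=((λq. 0) w) | E={w↦thunk((-3 * -1), ∅)} | St=∅]
t=3: [T=(λq. 0) | E={w↦thunk((-3 * -1), ∅)} | St=[thunk]]
t=4: [T=0 | E={q↦thunk(w, {w↦thunk((-3 * -1), ∅)}), w↦thunk((-3 * -1), ∅)} | St=∅]
→ final value 0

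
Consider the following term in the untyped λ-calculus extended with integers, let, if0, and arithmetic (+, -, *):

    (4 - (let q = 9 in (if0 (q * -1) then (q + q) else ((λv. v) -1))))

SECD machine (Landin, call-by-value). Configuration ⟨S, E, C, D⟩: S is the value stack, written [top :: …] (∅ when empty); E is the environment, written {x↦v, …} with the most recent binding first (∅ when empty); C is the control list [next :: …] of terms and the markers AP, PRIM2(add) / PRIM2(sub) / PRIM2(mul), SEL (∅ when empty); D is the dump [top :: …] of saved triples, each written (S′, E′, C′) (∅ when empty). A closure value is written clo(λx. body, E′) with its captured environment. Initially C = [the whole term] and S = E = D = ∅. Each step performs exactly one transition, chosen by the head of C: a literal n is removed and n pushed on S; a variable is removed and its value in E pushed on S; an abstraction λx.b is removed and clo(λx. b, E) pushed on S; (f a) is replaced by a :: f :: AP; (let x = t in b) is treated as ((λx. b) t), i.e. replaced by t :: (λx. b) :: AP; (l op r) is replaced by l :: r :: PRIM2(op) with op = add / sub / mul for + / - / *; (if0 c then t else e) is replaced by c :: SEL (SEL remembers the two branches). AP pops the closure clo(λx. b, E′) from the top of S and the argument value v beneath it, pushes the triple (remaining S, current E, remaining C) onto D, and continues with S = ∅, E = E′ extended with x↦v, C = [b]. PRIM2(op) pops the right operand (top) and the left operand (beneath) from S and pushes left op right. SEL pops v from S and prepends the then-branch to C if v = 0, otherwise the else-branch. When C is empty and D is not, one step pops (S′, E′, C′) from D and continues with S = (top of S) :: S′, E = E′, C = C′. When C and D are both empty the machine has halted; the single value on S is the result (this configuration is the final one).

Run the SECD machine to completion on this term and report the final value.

Answer: 5

Machine steps:
[0] [S=∅ | E=∅ | C=[(4 - (let q = 9 in (if0 (q * -1) then (q + q) else ((λv. v) -1))))] | D=∅]
[1] [S=∅ | E=∅ | C=[4 :: (let q = 9 in (if0 (q * -1) then (q + q) else ((λv. v) -1))) :: PRIM2(sub)] | D=∅]
[2] [S=[4] | E=∅ | C=[(let q = 9 in (if0 (q * -1) then (q + q) else ((λv. v) -1))) :: PRIM2(sub)] | D=∅]
[3] [S=[4] | E=∅ | C=[9 :: (λq. (if0 (q * -1) then (q + q) else ((λv. v) -1))) :: AP :: PRIM2(sub)] | D=∅]
[4] [S=[9 :: 4] | E=∅ | C=[(λq. (if0 (q * -1) then (q + q) else ((λv. v) -1))) :: AP :: PRIM2(sub)] | D=∅]
[5] [S=[clo(λq. (if0 (q * -1) then (q + q) else ((λv. v) -1)), ∅) :: 9 :: 4] | E=∅ | C=[AP :: PRIM2(sub)] | D=∅]
[6] [S=∅ | E={q↦9} | C=[(if0 (q * -1) then (q + q) else ((λv. v) -1))] | D=[([4], ∅, [PRIM2(sub)])]]
[7] [S=∅ | E={q↦9} | C=[(q * -1) :: SEL] | D=[([4], ∅, [PRIM2(sub)])]]
[8] [S=∅ | E={q↦9} | C=[q :: -1 :: PRIM2(mul) :: SEL] | D=[([4], ∅, [PRIM2(sub)])]]
[9] [S=[9] | E={q↦9} | C=[-1 :: PRIM2(mul) :: SEL] | D=[([4], ∅, [PRIM2(sub)])]]
[10] [S=[-1 :: 9] | E={q↦9} | C=[PRIM2(mul) :: SEL] | D=[([4], ∅, [PRIM2(sub)])]]
[11] [S=[-9] | E={q↦9} | C=[SEL] | D=[([4], ∅, [PRIM2(sub)])]]
[12] [S=∅ | E={q↦9} | C=[((λv. v) -1)] | D=[([4], ∅, [PRIM2(sub)])]]
[13] [S=∅ | E={q↦9} | C=[-1 :: (λv. v) :: AP] | D=[([4], ∅, [PRIM2(sub)])]]
[14] [S=[-1] | E={q↦9} | C=[(λv. v) :: AP] | D=[([4], ∅, [PRIM2(sub)])]]
[15] [S=[clo(λv. v, {q↦9}) :: -1] | E={q↦9} | C=[AP] | D=[([4], ∅, [PRIM2(sub)])]]
[16] [S=∅ | E={v↦-1, q↦9} | C=[v] | D=[(∅, {q↦9}, ∅) :: ([4], ∅, [PRIM2(sub)])]]
[17] [S=[-1] | E={v↦-1, q↦9} | C=∅ | D=[(∅, {q↦9}, ∅) :: ([4], ∅, [PRIM2(sub)])]]
[18] [S=[-1] | E={q↦9} | C=∅ | D=[([4], ∅, [PRIM2(sub)])]]
[19] [S=[-1 :: 4] | E=∅ | C=[PRIM2(sub)] | D=∅]
[20] [S=[5] | E=∅ | C=∅ | D=∅]
→ final value 5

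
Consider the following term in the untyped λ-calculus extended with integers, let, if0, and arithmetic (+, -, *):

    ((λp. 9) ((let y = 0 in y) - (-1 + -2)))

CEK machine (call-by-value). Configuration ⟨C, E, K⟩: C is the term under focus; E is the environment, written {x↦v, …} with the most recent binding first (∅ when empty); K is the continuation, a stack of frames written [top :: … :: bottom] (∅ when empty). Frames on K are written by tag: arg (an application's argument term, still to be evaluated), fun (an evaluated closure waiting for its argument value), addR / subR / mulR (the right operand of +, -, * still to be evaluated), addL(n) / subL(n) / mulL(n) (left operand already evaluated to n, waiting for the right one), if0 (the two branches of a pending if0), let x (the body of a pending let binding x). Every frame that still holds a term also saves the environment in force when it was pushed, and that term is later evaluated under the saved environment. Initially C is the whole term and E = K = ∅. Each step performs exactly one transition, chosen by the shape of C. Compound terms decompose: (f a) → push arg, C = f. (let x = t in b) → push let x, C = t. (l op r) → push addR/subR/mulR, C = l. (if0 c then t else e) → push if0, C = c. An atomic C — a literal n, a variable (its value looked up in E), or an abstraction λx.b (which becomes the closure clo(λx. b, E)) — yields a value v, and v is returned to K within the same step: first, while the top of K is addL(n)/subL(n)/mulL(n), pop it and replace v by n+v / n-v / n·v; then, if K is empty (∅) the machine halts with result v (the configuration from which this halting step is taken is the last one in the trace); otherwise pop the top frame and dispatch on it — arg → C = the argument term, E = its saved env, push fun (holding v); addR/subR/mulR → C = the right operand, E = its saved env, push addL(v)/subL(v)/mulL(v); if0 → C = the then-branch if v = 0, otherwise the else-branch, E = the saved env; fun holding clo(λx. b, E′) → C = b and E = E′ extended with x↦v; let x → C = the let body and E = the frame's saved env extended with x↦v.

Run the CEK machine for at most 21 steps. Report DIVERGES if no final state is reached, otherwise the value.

step 0: [C=((λp. 9) ((let y = 0 in y) - (-1 + -2))) | E=∅ | K=∅]
step 1: [C=(λp. 9) | E=∅ | K=[arg]]
step 2: [C=((let y = 0 in y) - (-1 + -2)) | E=∅ | K=[fun]]
step 3: [C=(let y = 0 in y) | E=∅ | K=[subR :: fun]]
step 4: [C=0 | E=∅ | K=[let y :: subR :: fun]]
step 5: [C=y | E={y↦0} | K=[subR :: fun]]
step 6: [C=(-1 + -2) | E=∅ | K=[subL(0) :: fun]]
step 7: [C=-1 | E=∅ | K=[addR :: subL(0) :: fun]]
step 8: [C=-2 | E=∅ | K=[addL(-1) :: subL(0) :: fun]]
step 9: [C=9 | E={p↦3} | K=∅]
→ final value 9

Answer: 9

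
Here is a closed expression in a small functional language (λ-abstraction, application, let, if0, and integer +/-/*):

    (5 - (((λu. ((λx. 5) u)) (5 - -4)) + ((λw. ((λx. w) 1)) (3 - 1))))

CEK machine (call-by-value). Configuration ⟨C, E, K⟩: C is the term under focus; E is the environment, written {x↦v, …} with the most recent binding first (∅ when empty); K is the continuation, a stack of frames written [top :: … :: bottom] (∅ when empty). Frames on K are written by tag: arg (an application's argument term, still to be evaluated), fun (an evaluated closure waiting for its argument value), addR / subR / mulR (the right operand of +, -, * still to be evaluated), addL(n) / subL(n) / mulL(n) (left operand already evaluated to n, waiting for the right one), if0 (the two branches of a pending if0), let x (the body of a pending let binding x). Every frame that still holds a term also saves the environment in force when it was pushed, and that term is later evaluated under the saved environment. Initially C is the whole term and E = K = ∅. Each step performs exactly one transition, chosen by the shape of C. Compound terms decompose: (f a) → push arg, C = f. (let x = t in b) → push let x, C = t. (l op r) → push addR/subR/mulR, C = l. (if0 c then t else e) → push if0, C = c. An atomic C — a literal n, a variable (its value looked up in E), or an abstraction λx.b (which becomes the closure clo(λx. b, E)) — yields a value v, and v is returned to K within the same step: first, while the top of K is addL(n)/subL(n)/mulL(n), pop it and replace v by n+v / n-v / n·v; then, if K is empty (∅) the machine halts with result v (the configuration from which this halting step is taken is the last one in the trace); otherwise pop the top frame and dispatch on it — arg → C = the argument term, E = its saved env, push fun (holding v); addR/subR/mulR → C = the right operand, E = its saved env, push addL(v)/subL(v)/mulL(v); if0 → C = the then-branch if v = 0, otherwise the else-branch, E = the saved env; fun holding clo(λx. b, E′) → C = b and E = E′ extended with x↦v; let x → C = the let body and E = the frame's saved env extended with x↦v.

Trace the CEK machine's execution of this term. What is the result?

Answer: -2

Derivation:
0. [C=(5 - (((λu. ((λx. 5) u)) (5 - -4)) + ((λw. ((λx. w) 1)) (3 - 1)))) | E=∅ | K=∅]
1. [C=5 | E=∅ | K=[subR]]
2. [C=(((λu. ((λx. 5) u)) (5 - -4)) + ((λw. ((λx. w) 1)) (3 - 1))) | E=∅ | K=[subL(5)]]
3. [C=((λu. ((λx. 5) u)) (5 - -4)) | E=∅ | K=[addR :: subL(5)]]
4. [C=(λu. ((λx. 5) u)) | E=∅ | K=[arg :: addR :: subL(5)]]
5. [C=(5 - -4) | E=∅ | K=[fun :: addR :: subL(5)]]
6. [C=5 | E=∅ | K=[subR :: fun :: addR :: subL(5)]]
7. [C=-4 | E=∅ | K=[subL(5) :: fun :: addR :: subL(5)]]
8. [C=((λx. 5) u) | E={u↦9} | K=[addR :: subL(5)]]
9. [C=(λx. 5) | E={u↦9} | K=[arg :: addR :: subL(5)]]
10. [C=u | E={u↦9} | K=[fun :: addR :: subL(5)]]
11. [C=5 | E={x↦9, u↦9} | K=[addR :: subL(5)]]
12. [C=((λw. ((λx. w) 1)) (3 - 1)) | E=∅ | K=[addL(5) :: subL(5)]]
13. [C=(λw. ((λx. w) 1)) | E=∅ | K=[arg :: addL(5) :: subL(5)]]
14. [C=(3 - 1) | E=∅ | K=[fun :: addL(5) :: subL(5)]]
15. [C=3 | E=∅ | K=[subR :: fun :: addL(5) :: subL(5)]]
16. [C=1 | E=∅ | K=[subL(3) :: fun :: addL(5) :: subL(5)]]
17. [C=((λx. w) 1) | E={w↦2} | K=[addL(5) :: subL(5)]]
18. [C=(λx. w) | E={w↦2} | K=[arg :: addL(5) :: subL(5)]]
19. [C=1 | E={w↦2} | K=[fun :: addL(5) :: subL(5)]]
20. [C=w | E={x↦1, w↦2} | K=[addL(5) :: subL(5)]]
→ final value -2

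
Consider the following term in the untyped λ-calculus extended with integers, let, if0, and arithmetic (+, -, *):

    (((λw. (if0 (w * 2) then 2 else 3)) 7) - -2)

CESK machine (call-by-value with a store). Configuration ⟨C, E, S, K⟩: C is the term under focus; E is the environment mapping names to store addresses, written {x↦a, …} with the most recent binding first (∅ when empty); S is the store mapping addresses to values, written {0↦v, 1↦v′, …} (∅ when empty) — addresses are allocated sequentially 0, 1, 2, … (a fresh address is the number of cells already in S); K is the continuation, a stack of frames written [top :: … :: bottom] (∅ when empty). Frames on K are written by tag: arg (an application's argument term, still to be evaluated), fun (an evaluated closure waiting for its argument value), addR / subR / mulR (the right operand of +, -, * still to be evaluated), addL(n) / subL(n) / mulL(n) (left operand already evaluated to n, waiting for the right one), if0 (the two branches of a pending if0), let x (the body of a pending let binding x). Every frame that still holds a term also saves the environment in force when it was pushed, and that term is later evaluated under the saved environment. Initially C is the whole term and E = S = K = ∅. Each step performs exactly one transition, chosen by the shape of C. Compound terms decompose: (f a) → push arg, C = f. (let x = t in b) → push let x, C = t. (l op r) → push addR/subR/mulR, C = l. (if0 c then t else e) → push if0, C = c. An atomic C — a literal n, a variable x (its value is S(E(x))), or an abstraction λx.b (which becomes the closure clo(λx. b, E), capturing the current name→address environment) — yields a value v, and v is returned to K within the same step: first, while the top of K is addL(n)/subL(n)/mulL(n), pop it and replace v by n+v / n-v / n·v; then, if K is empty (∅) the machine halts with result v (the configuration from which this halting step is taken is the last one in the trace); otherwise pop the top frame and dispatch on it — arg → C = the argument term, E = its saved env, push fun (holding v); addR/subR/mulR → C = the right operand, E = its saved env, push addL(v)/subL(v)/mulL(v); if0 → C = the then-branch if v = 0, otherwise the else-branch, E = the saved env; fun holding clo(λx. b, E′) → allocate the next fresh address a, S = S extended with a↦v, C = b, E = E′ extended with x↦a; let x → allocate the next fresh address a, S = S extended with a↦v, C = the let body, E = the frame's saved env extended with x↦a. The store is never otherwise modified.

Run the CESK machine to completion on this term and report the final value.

step 0: ⟨C=(((λw. (if0 (w * 2) then 2 else 3)) 7) - -2); E=∅; S=∅; K=∅⟩
step 1: ⟨C=((λw. (if0 (w * 2) then 2 else 3)) 7); E=∅; S=∅; K=[subR]⟩
step 2: ⟨C=(λw. (if0 (w * 2) then 2 else 3)); E=∅; S=∅; K=[arg :: subR]⟩
step 3: ⟨C=7; E=∅; S=∅; K=[fun :: subR]⟩
step 4: ⟨C=(if0 (w * 2) then 2 else 3); E={w↦0}; S={0↦7}; K=[subR]⟩
step 5: ⟨C=(w * 2); E={w↦0}; S={0↦7}; K=[if0 :: subR]⟩
step 6: ⟨C=w; E={w↦0}; S={0↦7}; K=[mulR :: if0 :: subR]⟩
step 7: ⟨C=2; E={w↦0}; S={0↦7}; K=[mulL(7) :: if0 :: subR]⟩
step 8: ⟨C=3; E={w↦0}; S={0↦7}; K=[subR]⟩
step 9: ⟨C=-2; E=∅; S={0↦7}; K=[subL(3)]⟩
→ final value 5

Answer: 5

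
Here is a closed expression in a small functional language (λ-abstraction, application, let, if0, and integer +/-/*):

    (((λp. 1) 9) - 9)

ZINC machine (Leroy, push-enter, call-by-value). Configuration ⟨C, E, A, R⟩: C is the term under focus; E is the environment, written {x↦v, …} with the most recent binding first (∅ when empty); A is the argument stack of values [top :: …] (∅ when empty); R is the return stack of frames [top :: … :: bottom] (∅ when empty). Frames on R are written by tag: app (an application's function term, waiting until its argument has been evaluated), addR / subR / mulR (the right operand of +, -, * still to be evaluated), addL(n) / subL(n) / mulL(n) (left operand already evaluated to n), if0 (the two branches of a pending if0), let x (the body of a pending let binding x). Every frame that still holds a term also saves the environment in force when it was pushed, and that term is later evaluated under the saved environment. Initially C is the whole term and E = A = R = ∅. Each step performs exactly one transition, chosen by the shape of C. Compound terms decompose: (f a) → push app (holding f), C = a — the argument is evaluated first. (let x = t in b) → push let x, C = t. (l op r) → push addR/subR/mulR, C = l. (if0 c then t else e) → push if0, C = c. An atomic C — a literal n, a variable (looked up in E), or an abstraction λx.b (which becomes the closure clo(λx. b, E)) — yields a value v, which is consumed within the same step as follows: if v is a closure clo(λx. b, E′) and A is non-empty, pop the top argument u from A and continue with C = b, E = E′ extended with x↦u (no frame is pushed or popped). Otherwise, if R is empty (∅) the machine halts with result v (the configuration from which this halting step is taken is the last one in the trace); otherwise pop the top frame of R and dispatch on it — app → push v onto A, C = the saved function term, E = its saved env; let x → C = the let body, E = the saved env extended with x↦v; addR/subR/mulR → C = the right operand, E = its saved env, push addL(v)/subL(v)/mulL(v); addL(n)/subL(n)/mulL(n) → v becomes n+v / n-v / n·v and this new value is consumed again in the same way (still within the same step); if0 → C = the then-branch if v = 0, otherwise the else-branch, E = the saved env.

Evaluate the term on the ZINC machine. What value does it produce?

t=0: [C=(((λp. 1) 9) - 9) | E=∅ | A=∅ | R=∅]
t=1: [C=((λp. 1) 9) | E=∅ | A=∅ | R=[subR]]
t=2: [C=9 | E=∅ | A=∅ | R=[app :: subR]]
t=3: [C=(λp. 1) | E=∅ | A=[9] | R=[subR]]
t=4: [C=1 | E={p↦9} | A=∅ | R=[subR]]
t=5: [C=9 | E=∅ | A=∅ | R=[subL(1)]]
→ final value -8

Answer: -8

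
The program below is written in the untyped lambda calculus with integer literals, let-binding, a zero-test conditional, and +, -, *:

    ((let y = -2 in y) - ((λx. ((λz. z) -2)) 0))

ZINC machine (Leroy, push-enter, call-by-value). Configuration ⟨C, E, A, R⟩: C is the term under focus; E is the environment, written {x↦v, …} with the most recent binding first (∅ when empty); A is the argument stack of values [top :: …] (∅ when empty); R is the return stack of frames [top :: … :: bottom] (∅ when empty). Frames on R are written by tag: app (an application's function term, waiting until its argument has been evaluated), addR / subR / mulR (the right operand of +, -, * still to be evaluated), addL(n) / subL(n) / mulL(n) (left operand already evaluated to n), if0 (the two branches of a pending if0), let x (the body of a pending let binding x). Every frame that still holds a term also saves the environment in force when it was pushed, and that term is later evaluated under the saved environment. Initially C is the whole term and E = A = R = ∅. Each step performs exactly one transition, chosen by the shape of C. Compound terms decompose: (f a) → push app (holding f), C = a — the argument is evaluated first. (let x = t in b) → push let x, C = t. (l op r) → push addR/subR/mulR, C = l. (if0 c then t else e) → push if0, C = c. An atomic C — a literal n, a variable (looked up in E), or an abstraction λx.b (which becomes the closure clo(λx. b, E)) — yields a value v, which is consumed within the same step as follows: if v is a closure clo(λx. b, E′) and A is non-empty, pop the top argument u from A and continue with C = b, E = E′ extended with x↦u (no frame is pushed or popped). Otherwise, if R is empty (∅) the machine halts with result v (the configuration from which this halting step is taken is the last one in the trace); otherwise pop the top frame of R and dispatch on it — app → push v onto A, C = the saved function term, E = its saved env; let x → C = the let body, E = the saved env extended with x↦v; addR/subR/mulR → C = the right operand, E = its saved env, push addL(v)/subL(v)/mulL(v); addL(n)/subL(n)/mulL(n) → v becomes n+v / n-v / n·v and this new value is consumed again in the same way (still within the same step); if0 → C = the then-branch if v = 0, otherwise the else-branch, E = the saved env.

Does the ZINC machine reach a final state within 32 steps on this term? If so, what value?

Answer: 0

Machine steps:
step 0: [C=((let y = -2 in y) - ((λx. ((λz. z) -2)) 0)) | E=∅ | A=∅ | R=∅]
step 1: [C=(let y = -2 in y) | E=∅ | A=∅ | R=[subR]]
step 2: [C=-2 | E=∅ | A=∅ | R=[let y :: subR]]
step 3: [C=y | E={y↦-2} | A=∅ | R=[subR]]
step 4: [C=((λx. ((λz. z) -2)) 0) | E=∅ | A=∅ | R=[subL(-2)]]
step 5: [C=0 | E=∅ | A=∅ | R=[app :: subL(-2)]]
step 6: [C=(λx. ((λz. z) -2)) | E=∅ | A=[0] | R=[subL(-2)]]
step 7: [C=((λz. z) -2) | E={x↦0} | A=∅ | R=[subL(-2)]]
step 8: [C=-2 | E={x↦0} | A=∅ | R=[app :: subL(-2)]]
step 9: [C=(λz. z) | E={x↦0} | A=[-2] | R=[subL(-2)]]
step 10: [C=z | E={z↦-2, x↦0} | A=∅ | R=[subL(-2)]]
→ final value 0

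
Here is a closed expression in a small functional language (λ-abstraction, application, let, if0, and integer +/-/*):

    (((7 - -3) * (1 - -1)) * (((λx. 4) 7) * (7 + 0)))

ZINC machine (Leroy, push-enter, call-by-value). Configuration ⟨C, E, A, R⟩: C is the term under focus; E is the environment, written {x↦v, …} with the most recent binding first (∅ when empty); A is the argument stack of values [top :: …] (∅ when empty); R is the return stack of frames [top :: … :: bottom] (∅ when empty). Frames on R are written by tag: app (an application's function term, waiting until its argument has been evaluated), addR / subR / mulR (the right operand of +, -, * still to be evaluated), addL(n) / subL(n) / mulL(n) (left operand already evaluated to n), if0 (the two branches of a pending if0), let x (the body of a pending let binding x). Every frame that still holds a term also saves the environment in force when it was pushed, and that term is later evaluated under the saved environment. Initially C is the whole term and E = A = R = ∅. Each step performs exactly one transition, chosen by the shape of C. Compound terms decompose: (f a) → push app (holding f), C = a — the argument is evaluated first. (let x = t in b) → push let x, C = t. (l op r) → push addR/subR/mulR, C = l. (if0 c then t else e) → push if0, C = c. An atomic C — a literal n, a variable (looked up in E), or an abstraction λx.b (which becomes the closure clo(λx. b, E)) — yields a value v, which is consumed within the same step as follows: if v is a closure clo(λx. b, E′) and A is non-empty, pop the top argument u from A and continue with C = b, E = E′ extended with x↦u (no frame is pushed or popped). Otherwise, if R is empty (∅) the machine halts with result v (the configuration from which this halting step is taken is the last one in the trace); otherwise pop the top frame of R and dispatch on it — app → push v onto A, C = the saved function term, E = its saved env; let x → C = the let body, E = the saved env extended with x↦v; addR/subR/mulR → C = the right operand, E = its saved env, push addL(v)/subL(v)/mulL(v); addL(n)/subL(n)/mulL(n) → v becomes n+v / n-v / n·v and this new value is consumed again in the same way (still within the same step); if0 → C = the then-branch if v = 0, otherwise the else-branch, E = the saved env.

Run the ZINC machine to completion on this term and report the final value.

Answer: 560

Execution trace:
[0] [C=(((7 - -3) * (1 - -1)) * (((λx. 4) 7) * (7 + 0))) | E=∅ | A=∅ | R=∅]
[1] [C=((7 - -3) * (1 - -1)) | E=∅ | A=∅ | R=[mulR]]
[2] [C=(7 - -3) | E=∅ | A=∅ | R=[mulR :: mulR]]
[3] [C=7 | E=∅ | A=∅ | R=[subR :: mulR :: mulR]]
[4] [C=-3 | E=∅ | A=∅ | R=[subL(7) :: mulR :: mulR]]
[5] [C=(1 - -1) | E=∅ | A=∅ | R=[mulL(10) :: mulR]]
[6] [C=1 | E=∅ | A=∅ | R=[subR :: mulL(10) :: mulR]]
[7] [C=-1 | E=∅ | A=∅ | R=[subL(1) :: mulL(10) :: mulR]]
[8] [C=(((λx. 4) 7) * (7 + 0)) | E=∅ | A=∅ | R=[mulL(20)]]
[9] [C=((λx. 4) 7) | E=∅ | A=∅ | R=[mulR :: mulL(20)]]
[10] [C=7 | E=∅ | A=∅ | R=[app :: mulR :: mulL(20)]]
[11] [C=(λx. 4) | E=∅ | A=[7] | R=[mulR :: mulL(20)]]
[12] [C=4 | E={x↦7} | A=∅ | R=[mulR :: mulL(20)]]
[13] [C=(7 + 0) | E=∅ | A=∅ | R=[mulL(4) :: mulL(20)]]
[14] [C=7 | E=∅ | A=∅ | R=[addR :: mulL(4) :: mulL(20)]]
[15] [C=0 | E=∅ | A=∅ | R=[addL(7) :: mulL(4) :: mulL(20)]]
→ final value 560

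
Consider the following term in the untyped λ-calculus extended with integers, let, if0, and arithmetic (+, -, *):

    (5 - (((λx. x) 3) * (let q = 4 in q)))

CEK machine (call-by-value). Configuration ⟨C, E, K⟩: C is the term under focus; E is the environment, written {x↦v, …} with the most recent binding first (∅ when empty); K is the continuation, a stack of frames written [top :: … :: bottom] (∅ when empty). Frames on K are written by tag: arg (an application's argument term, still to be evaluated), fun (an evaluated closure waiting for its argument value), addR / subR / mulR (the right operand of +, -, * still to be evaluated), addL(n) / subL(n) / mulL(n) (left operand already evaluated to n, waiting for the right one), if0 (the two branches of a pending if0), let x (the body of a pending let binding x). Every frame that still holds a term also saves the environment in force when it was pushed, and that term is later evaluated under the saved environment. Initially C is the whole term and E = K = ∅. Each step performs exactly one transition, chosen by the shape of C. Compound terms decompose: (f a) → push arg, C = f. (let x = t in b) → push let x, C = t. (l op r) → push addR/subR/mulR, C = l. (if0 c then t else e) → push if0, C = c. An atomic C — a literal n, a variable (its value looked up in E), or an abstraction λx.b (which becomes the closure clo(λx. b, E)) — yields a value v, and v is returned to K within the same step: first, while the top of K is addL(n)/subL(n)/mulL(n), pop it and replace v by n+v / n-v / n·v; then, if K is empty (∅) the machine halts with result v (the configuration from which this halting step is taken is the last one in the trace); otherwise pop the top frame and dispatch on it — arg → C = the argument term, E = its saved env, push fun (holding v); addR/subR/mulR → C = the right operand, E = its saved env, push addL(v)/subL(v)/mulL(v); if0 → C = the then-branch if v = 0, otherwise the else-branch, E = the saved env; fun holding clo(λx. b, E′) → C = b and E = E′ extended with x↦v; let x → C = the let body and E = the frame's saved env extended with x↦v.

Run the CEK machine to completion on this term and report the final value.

Answer: -7

Execution trace:
0. [C=(5 - (((λx. x) 3) * (let q = 4 in q))) | E=∅ | K=∅]
1. [C=5 | E=∅ | K=[subR]]
2. [C=(((λx. x) 3) * (let q = 4 in q)) | E=∅ | K=[subL(5)]]
3. [C=((λx. x) 3) | E=∅ | K=[mulR :: subL(5)]]
4. [C=(λx. x) | E=∅ | K=[arg :: mulR :: subL(5)]]
5. [C=3 | E=∅ | K=[fun :: mulR :: subL(5)]]
6. [C=x | E={x↦3} | K=[mulR :: subL(5)]]
7. [C=(let q = 4 in q) | E=∅ | K=[mulL(3) :: subL(5)]]
8. [C=4 | E=∅ | K=[let q :: mulL(3) :: subL(5)]]
9. [C=q | E={q↦4} | K=[mulL(3) :: subL(5)]]
→ final value -7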